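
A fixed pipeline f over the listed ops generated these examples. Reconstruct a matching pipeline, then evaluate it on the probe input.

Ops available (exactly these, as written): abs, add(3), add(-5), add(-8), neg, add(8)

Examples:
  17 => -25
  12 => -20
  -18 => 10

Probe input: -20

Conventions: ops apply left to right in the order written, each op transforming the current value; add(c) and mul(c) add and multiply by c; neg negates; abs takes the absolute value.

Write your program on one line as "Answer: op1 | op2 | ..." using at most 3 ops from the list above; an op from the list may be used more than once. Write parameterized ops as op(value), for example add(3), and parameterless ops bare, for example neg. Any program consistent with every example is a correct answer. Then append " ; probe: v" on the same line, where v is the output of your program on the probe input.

neg | add(-8) ; probe: 12

Check, running the answer program on each example:
  17 -> -17 -> -25
  12 -> -12 -> -20
  -18 -> 18 -> 10
  probe: -20 -> 20 -> 12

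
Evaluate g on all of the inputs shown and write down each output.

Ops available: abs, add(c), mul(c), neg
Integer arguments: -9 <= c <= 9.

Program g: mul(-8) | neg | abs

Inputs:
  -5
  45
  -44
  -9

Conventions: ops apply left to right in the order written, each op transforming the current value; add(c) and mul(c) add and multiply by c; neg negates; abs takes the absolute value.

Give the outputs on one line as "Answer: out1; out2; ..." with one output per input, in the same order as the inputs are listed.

Execution, op by op:
  -5 -> 40 -> -40 -> 40
  45 -> -360 -> 360 -> 360
  -44 -> 352 -> -352 -> 352
  -9 -> 72 -> -72 -> 72

40; 360; 352; 72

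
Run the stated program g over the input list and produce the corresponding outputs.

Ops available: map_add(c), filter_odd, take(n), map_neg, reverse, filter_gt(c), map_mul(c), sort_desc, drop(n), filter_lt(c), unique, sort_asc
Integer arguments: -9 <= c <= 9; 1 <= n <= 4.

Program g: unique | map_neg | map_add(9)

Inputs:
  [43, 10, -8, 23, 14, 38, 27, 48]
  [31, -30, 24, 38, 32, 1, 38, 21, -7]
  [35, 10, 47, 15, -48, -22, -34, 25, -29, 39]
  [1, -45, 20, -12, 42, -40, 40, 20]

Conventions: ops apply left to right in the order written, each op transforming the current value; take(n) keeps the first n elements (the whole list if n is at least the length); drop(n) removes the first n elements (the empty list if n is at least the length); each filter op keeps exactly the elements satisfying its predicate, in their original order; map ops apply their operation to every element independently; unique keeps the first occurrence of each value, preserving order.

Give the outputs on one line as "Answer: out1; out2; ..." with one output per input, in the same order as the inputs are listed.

[-34, -1, 17, -14, -5, -29, -18, -39]; [-22, 39, -15, -29, -23, 8, -12, 16]; [-26, -1, -38, -6, 57, 31, 43, -16, 38, -30]; [8, 54, -11, 21, -33, 49, -31]

Execution, op by op:
  [43, 10, -8, 23, 14, 38, 27, 48] -> [43, 10, -8, 23, 14, 38, 27, 48] -> [-43, -10, 8, -23, -14, -38, -27, -48] -> [-34, -1, 17, -14, -5, -29, -18, -39]
  [31, -30, 24, 38, 32, 1, 38, 21, -7] -> [31, -30, 24, 38, 32, 1, 21, -7] -> [-31, 30, -24, -38, -32, -1, -21, 7] -> [-22, 39, -15, -29, -23, 8, -12, 16]
  [35, 10, 47, 15, -48, -22, -34, 25, -29, 39] -> [35, 10, 47, 15, -48, -22, -34, 25, -29, 39] -> [-35, -10, -47, -15, 48, 22, 34, -25, 29, -39] -> [-26, -1, -38, -6, 57, 31, 43, -16, 38, -30]
  [1, -45, 20, -12, 42, -40, 40, 20] -> [1, -45, 20, -12, 42, -40, 40] -> [-1, 45, -20, 12, -42, 40, -40] -> [8, 54, -11, 21, -33, 49, -31]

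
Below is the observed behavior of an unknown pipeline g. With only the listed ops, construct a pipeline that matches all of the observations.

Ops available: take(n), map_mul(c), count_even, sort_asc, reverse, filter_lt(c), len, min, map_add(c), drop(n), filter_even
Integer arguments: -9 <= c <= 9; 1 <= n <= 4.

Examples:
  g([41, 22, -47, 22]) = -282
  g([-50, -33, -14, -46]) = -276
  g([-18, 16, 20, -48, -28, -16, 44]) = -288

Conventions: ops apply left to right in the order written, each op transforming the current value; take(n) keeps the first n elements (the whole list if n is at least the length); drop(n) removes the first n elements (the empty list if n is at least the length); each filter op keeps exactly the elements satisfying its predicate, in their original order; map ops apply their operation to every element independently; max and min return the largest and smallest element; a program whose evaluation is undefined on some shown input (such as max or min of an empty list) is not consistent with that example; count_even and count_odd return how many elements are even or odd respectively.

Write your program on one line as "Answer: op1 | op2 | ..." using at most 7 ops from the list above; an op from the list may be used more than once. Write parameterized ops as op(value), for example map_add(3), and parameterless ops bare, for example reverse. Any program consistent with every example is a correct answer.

drop(2) | filter_lt(-8) | sort_asc | reverse | map_mul(6) | min

Check, running the answer program on each example:
  [41, 22, -47, 22] -> [-47, 22] -> [-47] -> [-47] -> [-47] -> [-282] -> -282
  [-50, -33, -14, -46] -> [-14, -46] -> [-14, -46] -> [-46, -14] -> [-14, -46] -> [-84, -276] -> -276
  [-18, 16, 20, -48, -28, -16, 44] -> [20, -48, -28, -16, 44] -> [-48, -28, -16] -> [-48, -28, -16] -> [-16, -28, -48] -> [-96, -168, -288] -> -288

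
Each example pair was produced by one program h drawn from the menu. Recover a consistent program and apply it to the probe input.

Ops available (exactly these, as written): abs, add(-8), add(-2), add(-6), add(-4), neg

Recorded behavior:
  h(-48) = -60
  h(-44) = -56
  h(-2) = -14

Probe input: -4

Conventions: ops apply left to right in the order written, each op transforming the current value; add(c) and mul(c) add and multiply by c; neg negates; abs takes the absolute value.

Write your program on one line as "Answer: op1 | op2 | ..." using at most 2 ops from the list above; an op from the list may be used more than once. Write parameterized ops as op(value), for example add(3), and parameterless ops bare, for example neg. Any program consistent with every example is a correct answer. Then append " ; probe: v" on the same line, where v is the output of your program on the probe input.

add(-4) | add(-8) ; probe: -16

Check, running the answer program on each example:
  -48 -> -52 -> -60
  -44 -> -48 -> -56
  -2 -> -6 -> -14
  probe: -4 -> -8 -> -16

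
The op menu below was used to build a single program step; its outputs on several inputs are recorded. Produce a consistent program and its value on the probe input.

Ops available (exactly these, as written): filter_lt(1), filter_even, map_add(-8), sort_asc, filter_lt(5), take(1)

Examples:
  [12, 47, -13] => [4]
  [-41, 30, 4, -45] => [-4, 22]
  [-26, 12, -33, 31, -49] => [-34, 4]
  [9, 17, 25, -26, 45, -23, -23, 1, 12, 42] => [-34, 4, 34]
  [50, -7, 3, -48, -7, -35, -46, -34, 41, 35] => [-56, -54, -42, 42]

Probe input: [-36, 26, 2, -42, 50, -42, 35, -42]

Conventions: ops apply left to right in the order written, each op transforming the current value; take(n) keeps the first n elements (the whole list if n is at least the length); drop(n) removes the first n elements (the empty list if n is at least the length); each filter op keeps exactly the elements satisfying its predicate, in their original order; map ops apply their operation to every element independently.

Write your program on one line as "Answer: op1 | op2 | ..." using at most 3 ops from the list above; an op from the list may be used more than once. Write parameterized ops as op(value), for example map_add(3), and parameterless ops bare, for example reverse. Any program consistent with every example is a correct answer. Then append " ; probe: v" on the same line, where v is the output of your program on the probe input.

map_add(-8) | filter_even | sort_asc ; probe: [-50, -50, -50, -44, -6, 18, 42]

Check, running the answer program on each example:
  [12, 47, -13] -> [4, 39, -21] -> [4] -> [4]
  [-41, 30, 4, -45] -> [-49, 22, -4, -53] -> [22, -4] -> [-4, 22]
  [-26, 12, -33, 31, -49] -> [-34, 4, -41, 23, -57] -> [-34, 4] -> [-34, 4]
  [9, 17, 25, -26, 45, -23, -23, 1, 12, 42] -> [1, 9, 17, -34, 37, -31, -31, -7, 4, 34] -> [-34, 4, 34] -> [-34, 4, 34]
  [50, -7, 3, -48, -7, -35, -46, -34, 41, 35] -> [42, -15, -5, -56, -15, -43, -54, -42, 33, 27] -> [42, -56, -54, -42] -> [-56, -54, -42, 42]
  probe: [-36, 26, 2, -42, 50, -42, 35, -42] -> [-44, 18, -6, -50, 42, -50, 27, -50] -> [-44, 18, -6, -50, 42, -50, -50] -> [-50, -50, -50, -44, -6, 18, 42]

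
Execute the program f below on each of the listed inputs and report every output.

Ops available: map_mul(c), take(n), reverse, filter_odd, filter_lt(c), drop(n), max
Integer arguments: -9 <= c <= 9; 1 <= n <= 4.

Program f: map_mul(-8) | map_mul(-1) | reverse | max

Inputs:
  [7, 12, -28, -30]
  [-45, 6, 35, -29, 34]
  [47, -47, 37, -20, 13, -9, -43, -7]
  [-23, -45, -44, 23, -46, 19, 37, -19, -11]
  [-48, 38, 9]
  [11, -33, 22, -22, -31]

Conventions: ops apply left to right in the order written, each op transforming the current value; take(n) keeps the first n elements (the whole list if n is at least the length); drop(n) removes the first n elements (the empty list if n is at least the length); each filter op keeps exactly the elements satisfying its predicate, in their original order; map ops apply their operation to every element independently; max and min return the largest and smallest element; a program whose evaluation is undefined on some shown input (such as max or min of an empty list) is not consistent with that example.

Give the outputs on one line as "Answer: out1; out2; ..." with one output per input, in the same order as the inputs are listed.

96; 280; 376; 296; 304; 176

Execution, op by op:
  [7, 12, -28, -30] -> [-56, -96, 224, 240] -> [56, 96, -224, -240] -> [-240, -224, 96, 56] -> 96
  [-45, 6, 35, -29, 34] -> [360, -48, -280, 232, -272] -> [-360, 48, 280, -232, 272] -> [272, -232, 280, 48, -360] -> 280
  [47, -47, 37, -20, 13, -9, -43, -7] -> [-376, 376, -296, 160, -104, 72, 344, 56] -> [376, -376, 296, -160, 104, -72, -344, -56] -> [-56, -344, -72, 104, -160, 296, -376, 376] -> 376
  [-23, -45, -44, 23, -46, 19, 37, -19, -11] -> [184, 360, 352, -184, 368, -152, -296, 152, 88] -> [-184, -360, -352, 184, -368, 152, 296, -152, -88] -> [-88, -152, 296, 152, -368, 184, -352, -360, -184] -> 296
  [-48, 38, 9] -> [384, -304, -72] -> [-384, 304, 72] -> [72, 304, -384] -> 304
  [11, -33, 22, -22, -31] -> [-88, 264, -176, 176, 248] -> [88, -264, 176, -176, -248] -> [-248, -176, 176, -264, 88] -> 176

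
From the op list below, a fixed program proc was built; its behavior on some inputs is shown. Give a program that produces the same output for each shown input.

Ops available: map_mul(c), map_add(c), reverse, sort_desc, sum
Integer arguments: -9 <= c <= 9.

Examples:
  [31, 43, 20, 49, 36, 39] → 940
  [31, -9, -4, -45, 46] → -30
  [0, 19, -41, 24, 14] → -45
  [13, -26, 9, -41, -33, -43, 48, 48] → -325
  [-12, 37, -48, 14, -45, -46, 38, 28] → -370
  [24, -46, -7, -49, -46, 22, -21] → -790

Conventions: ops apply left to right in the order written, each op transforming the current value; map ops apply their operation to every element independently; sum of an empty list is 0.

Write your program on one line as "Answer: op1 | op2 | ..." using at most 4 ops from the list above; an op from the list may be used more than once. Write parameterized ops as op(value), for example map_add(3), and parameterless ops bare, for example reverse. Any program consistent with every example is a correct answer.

map_add(-5) | sort_desc | map_mul(5) | sum

Check, running the answer program on each example:
  [31, 43, 20, 49, 36, 39] -> [26, 38, 15, 44, 31, 34] -> [44, 38, 34, 31, 26, 15] -> [220, 190, 170, 155, 130, 75] -> 940
  [31, -9, -4, -45, 46] -> [26, -14, -9, -50, 41] -> [41, 26, -9, -14, -50] -> [205, 130, -45, -70, -250] -> -30
  [0, 19, -41, 24, 14] -> [-5, 14, -46, 19, 9] -> [19, 14, 9, -5, -46] -> [95, 70, 45, -25, -230] -> -45
  [13, -26, 9, -41, -33, -43, 48, 48] -> [8, -31, 4, -46, -38, -48, 43, 43] -> [43, 43, 8, 4, -31, -38, -46, -48] -> [215, 215, 40, 20, -155, -190, -230, -240] -> -325
  [-12, 37, -48, 14, -45, -46, 38, 28] -> [-17, 32, -53, 9, -50, -51, 33, 23] -> [33, 32, 23, 9, -17, -50, -51, -53] -> [165, 160, 115, 45, -85, -250, -255, -265] -> -370
  [24, -46, -7, -49, -46, 22, -21] -> [19, -51, -12, -54, -51, 17, -26] -> [19, 17, -12, -26, -51, -51, -54] -> [95, 85, -60, -130, -255, -255, -270] -> -790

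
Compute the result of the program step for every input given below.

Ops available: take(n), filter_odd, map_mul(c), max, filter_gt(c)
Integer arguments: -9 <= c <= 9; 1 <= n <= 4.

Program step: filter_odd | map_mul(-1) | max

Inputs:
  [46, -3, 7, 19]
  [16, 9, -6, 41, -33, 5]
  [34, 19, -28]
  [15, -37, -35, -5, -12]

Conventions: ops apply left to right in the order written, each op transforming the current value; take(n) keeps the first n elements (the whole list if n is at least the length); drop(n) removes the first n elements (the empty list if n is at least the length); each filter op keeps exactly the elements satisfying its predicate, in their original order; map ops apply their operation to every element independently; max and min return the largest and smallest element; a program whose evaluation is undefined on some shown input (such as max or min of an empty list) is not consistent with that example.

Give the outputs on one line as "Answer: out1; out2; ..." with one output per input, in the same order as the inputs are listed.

Execution, op by op:
  [46, -3, 7, 19] -> [-3, 7, 19] -> [3, -7, -19] -> 3
  [16, 9, -6, 41, -33, 5] -> [9, 41, -33, 5] -> [-9, -41, 33, -5] -> 33
  [34, 19, -28] -> [19] -> [-19] -> -19
  [15, -37, -35, -5, -12] -> [15, -37, -35, -5] -> [-15, 37, 35, 5] -> 37

3; 33; -19; 37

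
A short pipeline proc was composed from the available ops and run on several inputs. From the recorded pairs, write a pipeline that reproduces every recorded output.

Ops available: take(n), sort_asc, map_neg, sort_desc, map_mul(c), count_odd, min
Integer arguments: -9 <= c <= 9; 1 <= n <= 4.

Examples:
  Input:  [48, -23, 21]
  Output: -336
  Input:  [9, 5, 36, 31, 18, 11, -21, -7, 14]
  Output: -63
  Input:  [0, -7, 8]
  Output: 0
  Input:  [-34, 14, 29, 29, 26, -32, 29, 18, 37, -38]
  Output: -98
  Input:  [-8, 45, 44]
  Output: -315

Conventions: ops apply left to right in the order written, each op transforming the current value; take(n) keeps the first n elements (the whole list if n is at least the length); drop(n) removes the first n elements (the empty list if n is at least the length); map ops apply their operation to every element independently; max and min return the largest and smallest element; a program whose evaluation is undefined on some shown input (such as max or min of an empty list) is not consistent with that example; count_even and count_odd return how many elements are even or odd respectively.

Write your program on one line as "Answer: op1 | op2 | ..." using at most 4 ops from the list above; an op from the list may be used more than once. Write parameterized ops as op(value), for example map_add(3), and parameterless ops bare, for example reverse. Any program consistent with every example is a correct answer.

map_neg | take(2) | map_mul(7) | min

Check, running the answer program on each example:
  [48, -23, 21] -> [-48, 23, -21] -> [-48, 23] -> [-336, 161] -> -336
  [9, 5, 36, 31, 18, 11, -21, -7, 14] -> [-9, -5, -36, -31, -18, -11, 21, 7, -14] -> [-9, -5] -> [-63, -35] -> -63
  [0, -7, 8] -> [0, 7, -8] -> [0, 7] -> [0, 49] -> 0
  [-34, 14, 29, 29, 26, -32, 29, 18, 37, -38] -> [34, -14, -29, -29, -26, 32, -29, -18, -37, 38] -> [34, -14] -> [238, -98] -> -98
  [-8, 45, 44] -> [8, -45, -44] -> [8, -45] -> [56, -315] -> -315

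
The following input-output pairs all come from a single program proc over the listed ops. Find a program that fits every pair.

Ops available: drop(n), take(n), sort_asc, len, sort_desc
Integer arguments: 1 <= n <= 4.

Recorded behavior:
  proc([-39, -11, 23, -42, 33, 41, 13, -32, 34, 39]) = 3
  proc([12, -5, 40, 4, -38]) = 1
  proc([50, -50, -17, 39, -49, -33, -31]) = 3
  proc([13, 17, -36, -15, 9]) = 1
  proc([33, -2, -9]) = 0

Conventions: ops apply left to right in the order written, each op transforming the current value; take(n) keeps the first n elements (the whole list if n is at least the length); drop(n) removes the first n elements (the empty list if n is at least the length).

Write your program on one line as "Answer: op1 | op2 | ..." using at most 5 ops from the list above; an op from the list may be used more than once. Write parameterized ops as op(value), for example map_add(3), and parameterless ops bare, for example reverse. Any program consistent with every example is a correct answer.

sort_asc | drop(4) | take(3) | len

Check, running the answer program on each example:
  [-39, -11, 23, -42, 33, 41, 13, -32, 34, 39] -> [-42, -39, -32, -11, 13, 23, 33, 34, 39, 41] -> [13, 23, 33, 34, 39, 41] -> [13, 23, 33] -> 3
  [12, -5, 40, 4, -38] -> [-38, -5, 4, 12, 40] -> [40] -> [40] -> 1
  [50, -50, -17, 39, -49, -33, -31] -> [-50, -49, -33, -31, -17, 39, 50] -> [-17, 39, 50] -> [-17, 39, 50] -> 3
  [13, 17, -36, -15, 9] -> [-36, -15, 9, 13, 17] -> [17] -> [17] -> 1
  [33, -2, -9] -> [-9, -2, 33] -> [] -> [] -> 0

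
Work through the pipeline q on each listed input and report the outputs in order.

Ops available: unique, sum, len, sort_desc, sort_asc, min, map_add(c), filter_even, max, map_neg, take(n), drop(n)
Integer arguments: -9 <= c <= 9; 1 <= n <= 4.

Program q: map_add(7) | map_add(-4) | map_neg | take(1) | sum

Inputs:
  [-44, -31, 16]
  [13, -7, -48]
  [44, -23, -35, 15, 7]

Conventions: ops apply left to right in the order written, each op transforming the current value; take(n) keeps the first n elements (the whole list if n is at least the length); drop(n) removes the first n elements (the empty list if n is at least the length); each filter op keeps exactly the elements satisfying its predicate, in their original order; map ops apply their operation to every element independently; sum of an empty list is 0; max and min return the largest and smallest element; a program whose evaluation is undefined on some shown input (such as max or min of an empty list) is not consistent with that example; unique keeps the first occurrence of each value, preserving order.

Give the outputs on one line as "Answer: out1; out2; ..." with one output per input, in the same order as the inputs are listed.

Execution, op by op:
  [-44, -31, 16] -> [-37, -24, 23] -> [-41, -28, 19] -> [41, 28, -19] -> [41] -> 41
  [13, -7, -48] -> [20, 0, -41] -> [16, -4, -45] -> [-16, 4, 45] -> [-16] -> -16
  [44, -23, -35, 15, 7] -> [51, -16, -28, 22, 14] -> [47, -20, -32, 18, 10] -> [-47, 20, 32, -18, -10] -> [-47] -> -47

41; -16; -47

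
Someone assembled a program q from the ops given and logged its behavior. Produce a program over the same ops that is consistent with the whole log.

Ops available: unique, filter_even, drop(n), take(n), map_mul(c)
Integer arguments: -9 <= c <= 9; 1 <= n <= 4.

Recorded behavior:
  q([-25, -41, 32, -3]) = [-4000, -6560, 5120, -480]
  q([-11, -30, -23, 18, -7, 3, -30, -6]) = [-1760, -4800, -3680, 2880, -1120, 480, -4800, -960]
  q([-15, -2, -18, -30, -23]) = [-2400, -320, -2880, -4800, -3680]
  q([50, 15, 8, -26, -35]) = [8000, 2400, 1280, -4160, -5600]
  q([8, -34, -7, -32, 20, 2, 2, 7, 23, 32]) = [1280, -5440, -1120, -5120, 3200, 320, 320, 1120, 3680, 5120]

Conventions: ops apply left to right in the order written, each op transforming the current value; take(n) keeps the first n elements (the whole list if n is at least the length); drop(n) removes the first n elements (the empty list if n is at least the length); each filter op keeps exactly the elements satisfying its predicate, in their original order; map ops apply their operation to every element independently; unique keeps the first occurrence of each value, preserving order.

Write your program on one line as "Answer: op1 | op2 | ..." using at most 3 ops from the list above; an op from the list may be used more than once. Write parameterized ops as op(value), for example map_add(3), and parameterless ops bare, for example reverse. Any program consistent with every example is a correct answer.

map_mul(4) | map_mul(-8) | map_mul(-5)

Check, running the answer program on each example:
  [-25, -41, 32, -3] -> [-100, -164, 128, -12] -> [800, 1312, -1024, 96] -> [-4000, -6560, 5120, -480]
  [-11, -30, -23, 18, -7, 3, -30, -6] -> [-44, -120, -92, 72, -28, 12, -120, -24] -> [352, 960, 736, -576, 224, -96, 960, 192] -> [-1760, -4800, -3680, 2880, -1120, 480, -4800, -960]
  [-15, -2, -18, -30, -23] -> [-60, -8, -72, -120, -92] -> [480, 64, 576, 960, 736] -> [-2400, -320, -2880, -4800, -3680]
  [50, 15, 8, -26, -35] -> [200, 60, 32, -104, -140] -> [-1600, -480, -256, 832, 1120] -> [8000, 2400, 1280, -4160, -5600]
  [8, -34, -7, -32, 20, 2, 2, 7, 23, 32] -> [32, -136, -28, -128, 80, 8, 8, 28, 92, 128] -> [-256, 1088, 224, 1024, -640, -64, -64, -224, -736, -1024] -> [1280, -5440, -1120, -5120, 3200, 320, 320, 1120, 3680, 5120]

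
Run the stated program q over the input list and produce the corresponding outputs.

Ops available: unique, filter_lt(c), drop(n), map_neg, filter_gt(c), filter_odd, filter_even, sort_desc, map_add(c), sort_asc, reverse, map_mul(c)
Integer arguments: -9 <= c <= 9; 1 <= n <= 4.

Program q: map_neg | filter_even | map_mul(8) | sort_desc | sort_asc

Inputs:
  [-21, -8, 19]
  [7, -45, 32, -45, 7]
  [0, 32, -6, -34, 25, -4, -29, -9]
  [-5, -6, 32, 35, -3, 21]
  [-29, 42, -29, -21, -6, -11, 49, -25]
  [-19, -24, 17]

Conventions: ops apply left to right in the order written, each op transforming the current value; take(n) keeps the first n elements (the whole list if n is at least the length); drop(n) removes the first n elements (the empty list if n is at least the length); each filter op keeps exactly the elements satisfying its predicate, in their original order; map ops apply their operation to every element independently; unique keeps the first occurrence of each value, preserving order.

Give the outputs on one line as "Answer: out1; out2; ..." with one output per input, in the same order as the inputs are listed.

Execution, op by op:
  [-21, -8, 19] -> [21, 8, -19] -> [8] -> [64] -> [64] -> [64]
  [7, -45, 32, -45, 7] -> [-7, 45, -32, 45, -7] -> [-32] -> [-256] -> [-256] -> [-256]
  [0, 32, -6, -34, 25, -4, -29, -9] -> [0, -32, 6, 34, -25, 4, 29, 9] -> [0, -32, 6, 34, 4] -> [0, -256, 48, 272, 32] -> [272, 48, 32, 0, -256] -> [-256, 0, 32, 48, 272]
  [-5, -6, 32, 35, -3, 21] -> [5, 6, -32, -35, 3, -21] -> [6, -32] -> [48, -256] -> [48, -256] -> [-256, 48]
  [-29, 42, -29, -21, -6, -11, 49, -25] -> [29, -42, 29, 21, 6, 11, -49, 25] -> [-42, 6] -> [-336, 48] -> [48, -336] -> [-336, 48]
  [-19, -24, 17] -> [19, 24, -17] -> [24] -> [192] -> [192] -> [192]

[64]; [-256]; [-256, 0, 32, 48, 272]; [-256, 48]; [-336, 48]; [192]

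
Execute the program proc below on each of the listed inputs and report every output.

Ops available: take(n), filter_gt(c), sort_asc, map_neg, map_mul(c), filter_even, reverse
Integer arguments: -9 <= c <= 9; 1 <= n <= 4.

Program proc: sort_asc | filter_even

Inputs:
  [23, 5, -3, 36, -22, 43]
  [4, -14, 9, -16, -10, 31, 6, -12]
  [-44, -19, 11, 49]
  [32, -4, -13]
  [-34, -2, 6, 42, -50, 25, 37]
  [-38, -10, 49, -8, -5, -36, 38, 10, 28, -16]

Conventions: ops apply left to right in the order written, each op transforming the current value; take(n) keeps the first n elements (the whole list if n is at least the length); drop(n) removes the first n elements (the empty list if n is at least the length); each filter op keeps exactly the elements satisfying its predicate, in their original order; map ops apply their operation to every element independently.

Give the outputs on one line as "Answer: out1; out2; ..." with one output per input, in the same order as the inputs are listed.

Execution, op by op:
  [23, 5, -3, 36, -22, 43] -> [-22, -3, 5, 23, 36, 43] -> [-22, 36]
  [4, -14, 9, -16, -10, 31, 6, -12] -> [-16, -14, -12, -10, 4, 6, 9, 31] -> [-16, -14, -12, -10, 4, 6]
  [-44, -19, 11, 49] -> [-44, -19, 11, 49] -> [-44]
  [32, -4, -13] -> [-13, -4, 32] -> [-4, 32]
  [-34, -2, 6, 42, -50, 25, 37] -> [-50, -34, -2, 6, 25, 37, 42] -> [-50, -34, -2, 6, 42]
  [-38, -10, 49, -8, -5, -36, 38, 10, 28, -16] -> [-38, -36, -16, -10, -8, -5, 10, 28, 38, 49] -> [-38, -36, -16, -10, -8, 10, 28, 38]

[-22, 36]; [-16, -14, -12, -10, 4, 6]; [-44]; [-4, 32]; [-50, -34, -2, 6, 42]; [-38, -36, -16, -10, -8, 10, 28, 38]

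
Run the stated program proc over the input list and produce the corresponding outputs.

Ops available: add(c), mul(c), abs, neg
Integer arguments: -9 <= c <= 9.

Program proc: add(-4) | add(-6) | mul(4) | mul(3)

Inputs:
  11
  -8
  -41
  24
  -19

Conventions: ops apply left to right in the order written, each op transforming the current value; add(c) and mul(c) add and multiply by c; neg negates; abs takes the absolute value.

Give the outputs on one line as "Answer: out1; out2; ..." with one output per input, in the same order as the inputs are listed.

Execution, op by op:
  11 -> 7 -> 1 -> 4 -> 12
  -8 -> -12 -> -18 -> -72 -> -216
  -41 -> -45 -> -51 -> -204 -> -612
  24 -> 20 -> 14 -> 56 -> 168
  -19 -> -23 -> -29 -> -116 -> -348

12; -216; -612; 168; -348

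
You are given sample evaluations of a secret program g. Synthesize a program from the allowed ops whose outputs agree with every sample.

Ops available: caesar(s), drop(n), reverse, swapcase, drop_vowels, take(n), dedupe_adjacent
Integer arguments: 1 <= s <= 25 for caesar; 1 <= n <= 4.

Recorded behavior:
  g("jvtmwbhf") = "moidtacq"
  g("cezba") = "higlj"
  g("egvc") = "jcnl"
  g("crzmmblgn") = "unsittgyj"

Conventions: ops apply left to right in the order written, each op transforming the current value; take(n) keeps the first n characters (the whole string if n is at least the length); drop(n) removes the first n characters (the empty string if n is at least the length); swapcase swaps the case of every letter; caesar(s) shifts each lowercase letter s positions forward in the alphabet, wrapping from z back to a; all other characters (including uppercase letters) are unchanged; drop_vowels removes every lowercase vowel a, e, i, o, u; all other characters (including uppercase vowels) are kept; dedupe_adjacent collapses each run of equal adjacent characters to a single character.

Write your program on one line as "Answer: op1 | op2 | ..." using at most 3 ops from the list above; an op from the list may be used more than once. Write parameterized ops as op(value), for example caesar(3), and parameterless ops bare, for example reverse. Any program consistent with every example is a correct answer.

caesar(9) | reverse | caesar(24)

Check, running the answer program on each example:
  "jvtmwbhf" -> "secvfkqo" -> "oqkfvces" -> "moidtacq"
  "cezba" -> "lnikj" -> "jkinl" -> "higlj"
  "egvc" -> "npel" -> "lepn" -> "jcnl"
  "crzmmblgn" -> "laivvkupw" -> "wpukvvial" -> "unsittgyj"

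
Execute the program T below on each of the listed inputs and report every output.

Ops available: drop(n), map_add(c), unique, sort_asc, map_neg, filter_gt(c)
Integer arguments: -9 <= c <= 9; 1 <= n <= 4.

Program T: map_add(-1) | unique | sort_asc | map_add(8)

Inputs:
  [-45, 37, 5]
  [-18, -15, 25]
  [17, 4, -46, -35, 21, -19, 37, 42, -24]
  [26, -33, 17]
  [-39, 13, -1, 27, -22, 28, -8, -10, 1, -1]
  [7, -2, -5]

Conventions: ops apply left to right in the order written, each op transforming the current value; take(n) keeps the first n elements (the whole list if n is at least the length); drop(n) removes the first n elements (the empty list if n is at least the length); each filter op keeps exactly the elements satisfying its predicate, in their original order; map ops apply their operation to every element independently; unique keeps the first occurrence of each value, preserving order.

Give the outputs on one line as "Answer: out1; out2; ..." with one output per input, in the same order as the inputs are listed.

Execution, op by op:
  [-45, 37, 5] -> [-46, 36, 4] -> [-46, 36, 4] -> [-46, 4, 36] -> [-38, 12, 44]
  [-18, -15, 25] -> [-19, -16, 24] -> [-19, -16, 24] -> [-19, -16, 24] -> [-11, -8, 32]
  [17, 4, -46, -35, 21, -19, 37, 42, -24] -> [16, 3, -47, -36, 20, -20, 36, 41, -25] -> [16, 3, -47, -36, 20, -20, 36, 41, -25] -> [-47, -36, -25, -20, 3, 16, 20, 36, 41] -> [-39, -28, -17, -12, 11, 24, 28, 44, 49]
  [26, -33, 17] -> [25, -34, 16] -> [25, -34, 16] -> [-34, 16, 25] -> [-26, 24, 33]
  [-39, 13, -1, 27, -22, 28, -8, -10, 1, -1] -> [-40, 12, -2, 26, -23, 27, -9, -11, 0, -2] -> [-40, 12, -2, 26, -23, 27, -9, -11, 0] -> [-40, -23, -11, -9, -2, 0, 12, 26, 27] -> [-32, -15, -3, -1, 6, 8, 20, 34, 35]
  [7, -2, -5] -> [6, -3, -6] -> [6, -3, -6] -> [-6, -3, 6] -> [2, 5, 14]

[-38, 12, 44]; [-11, -8, 32]; [-39, -28, -17, -12, 11, 24, 28, 44, 49]; [-26, 24, 33]; [-32, -15, -3, -1, 6, 8, 20, 34, 35]; [2, 5, 14]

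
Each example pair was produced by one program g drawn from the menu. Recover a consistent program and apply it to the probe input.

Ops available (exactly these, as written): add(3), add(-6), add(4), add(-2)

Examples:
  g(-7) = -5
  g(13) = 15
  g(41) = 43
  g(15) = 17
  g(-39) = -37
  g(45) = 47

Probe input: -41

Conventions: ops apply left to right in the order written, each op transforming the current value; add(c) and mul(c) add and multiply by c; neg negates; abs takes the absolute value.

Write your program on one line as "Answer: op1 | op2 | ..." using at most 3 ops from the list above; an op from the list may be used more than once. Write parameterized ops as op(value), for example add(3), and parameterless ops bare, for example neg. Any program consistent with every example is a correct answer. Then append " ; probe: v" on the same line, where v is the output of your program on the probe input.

add(-2) | add(4) ; probe: -39

Check, running the answer program on each example:
  -7 -> -9 -> -5
  13 -> 11 -> 15
  41 -> 39 -> 43
  15 -> 13 -> 17
  -39 -> -41 -> -37
  45 -> 43 -> 47
  probe: -41 -> -43 -> -39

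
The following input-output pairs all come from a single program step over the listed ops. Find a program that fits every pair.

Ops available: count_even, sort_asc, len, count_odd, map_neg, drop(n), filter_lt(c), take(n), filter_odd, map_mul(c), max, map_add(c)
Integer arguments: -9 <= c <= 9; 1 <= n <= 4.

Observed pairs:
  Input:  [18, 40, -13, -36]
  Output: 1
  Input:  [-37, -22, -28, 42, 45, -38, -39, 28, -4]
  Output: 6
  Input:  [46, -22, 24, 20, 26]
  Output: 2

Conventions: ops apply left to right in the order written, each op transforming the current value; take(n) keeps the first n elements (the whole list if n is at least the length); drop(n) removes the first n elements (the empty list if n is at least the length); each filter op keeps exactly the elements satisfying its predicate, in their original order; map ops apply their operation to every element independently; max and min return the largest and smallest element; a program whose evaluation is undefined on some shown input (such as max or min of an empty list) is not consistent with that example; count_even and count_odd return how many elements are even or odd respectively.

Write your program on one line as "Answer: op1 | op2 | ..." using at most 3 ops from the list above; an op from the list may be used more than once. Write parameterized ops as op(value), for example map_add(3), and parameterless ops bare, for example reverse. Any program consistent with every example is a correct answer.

drop(3) | len

Check, running the answer program on each example:
  [18, 40, -13, -36] -> [-36] -> 1
  [-37, -22, -28, 42, 45, -38, -39, 28, -4] -> [42, 45, -38, -39, 28, -4] -> 6
  [46, -22, 24, 20, 26] -> [20, 26] -> 2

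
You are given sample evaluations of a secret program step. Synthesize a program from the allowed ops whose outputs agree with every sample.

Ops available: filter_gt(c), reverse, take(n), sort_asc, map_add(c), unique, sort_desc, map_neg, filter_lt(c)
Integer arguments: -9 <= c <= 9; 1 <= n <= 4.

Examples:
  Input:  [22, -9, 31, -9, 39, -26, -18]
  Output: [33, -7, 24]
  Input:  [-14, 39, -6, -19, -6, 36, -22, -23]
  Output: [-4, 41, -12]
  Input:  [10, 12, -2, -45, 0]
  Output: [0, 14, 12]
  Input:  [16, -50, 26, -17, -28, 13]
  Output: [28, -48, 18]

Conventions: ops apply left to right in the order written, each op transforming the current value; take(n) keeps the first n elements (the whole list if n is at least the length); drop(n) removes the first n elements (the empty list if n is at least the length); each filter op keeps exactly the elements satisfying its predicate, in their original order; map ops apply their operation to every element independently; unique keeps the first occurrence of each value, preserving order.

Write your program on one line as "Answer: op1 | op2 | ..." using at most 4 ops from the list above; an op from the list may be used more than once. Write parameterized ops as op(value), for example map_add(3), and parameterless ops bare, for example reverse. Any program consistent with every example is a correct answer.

take(3) | map_add(2) | reverse

Check, running the answer program on each example:
  [22, -9, 31, -9, 39, -26, -18] -> [22, -9, 31] -> [24, -7, 33] -> [33, -7, 24]
  [-14, 39, -6, -19, -6, 36, -22, -23] -> [-14, 39, -6] -> [-12, 41, -4] -> [-4, 41, -12]
  [10, 12, -2, -45, 0] -> [10, 12, -2] -> [12, 14, 0] -> [0, 14, 12]
  [16, -50, 26, -17, -28, 13] -> [16, -50, 26] -> [18, -48, 28] -> [28, -48, 18]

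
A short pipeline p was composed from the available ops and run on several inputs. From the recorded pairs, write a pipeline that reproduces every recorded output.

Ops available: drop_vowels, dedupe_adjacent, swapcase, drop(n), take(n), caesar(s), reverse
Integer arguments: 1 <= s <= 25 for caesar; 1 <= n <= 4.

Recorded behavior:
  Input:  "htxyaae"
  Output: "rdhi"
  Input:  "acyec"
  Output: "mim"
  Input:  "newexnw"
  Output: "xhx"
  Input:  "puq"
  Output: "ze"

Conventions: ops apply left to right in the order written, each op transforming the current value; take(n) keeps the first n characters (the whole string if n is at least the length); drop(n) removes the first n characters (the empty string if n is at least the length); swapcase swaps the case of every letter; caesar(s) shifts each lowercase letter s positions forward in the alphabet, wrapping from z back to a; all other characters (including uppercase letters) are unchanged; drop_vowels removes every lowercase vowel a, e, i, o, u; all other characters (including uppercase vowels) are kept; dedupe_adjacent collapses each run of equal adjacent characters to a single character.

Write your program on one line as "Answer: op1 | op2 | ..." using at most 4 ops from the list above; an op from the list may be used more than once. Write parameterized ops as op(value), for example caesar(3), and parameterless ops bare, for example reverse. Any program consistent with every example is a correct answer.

caesar(4) | drop_vowels | caesar(6)

Check, running the answer program on each example:
  "htxyaae" -> "lxbceei" -> "lxbc" -> "rdhi"
  "acyec" -> "egcig" -> "gcg" -> "mim"
  "newexnw" -> "riaibra" -> "rbr" -> "xhx"
  "puq" -> "tyu" -> "ty" -> "ze"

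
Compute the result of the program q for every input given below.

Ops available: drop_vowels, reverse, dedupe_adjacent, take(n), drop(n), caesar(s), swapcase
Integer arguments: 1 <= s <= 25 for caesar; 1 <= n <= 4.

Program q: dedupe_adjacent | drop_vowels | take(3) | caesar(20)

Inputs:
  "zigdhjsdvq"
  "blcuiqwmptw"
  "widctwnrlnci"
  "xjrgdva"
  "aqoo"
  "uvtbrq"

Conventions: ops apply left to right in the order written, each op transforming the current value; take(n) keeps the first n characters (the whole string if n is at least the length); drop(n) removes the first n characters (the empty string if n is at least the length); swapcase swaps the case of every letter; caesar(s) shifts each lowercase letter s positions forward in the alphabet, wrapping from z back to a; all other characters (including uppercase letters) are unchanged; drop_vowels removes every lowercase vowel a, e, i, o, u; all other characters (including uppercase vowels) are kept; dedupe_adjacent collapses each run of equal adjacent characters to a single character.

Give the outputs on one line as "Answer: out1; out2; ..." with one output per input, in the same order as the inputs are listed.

"tax"; "vfw"; "qxw"; "rdl"; "k"; "pnv"

Execution, op by op:
  "zigdhjsdvq" -> "zigdhjsdvq" -> "zgdhjsdvq" -> "zgd" -> "tax"
  "blcuiqwmptw" -> "blcuiqwmptw" -> "blcqwmptw" -> "blc" -> "vfw"
  "widctwnrlnci" -> "widctwnrlnci" -> "wdctwnrlnc" -> "wdc" -> "qxw"
  "xjrgdva" -> "xjrgdva" -> "xjrgdv" -> "xjr" -> "rdl"
  "aqoo" -> "aqo" -> "q" -> "q" -> "k"
  "uvtbrq" -> "uvtbrq" -> "vtbrq" -> "vtb" -> "pnv"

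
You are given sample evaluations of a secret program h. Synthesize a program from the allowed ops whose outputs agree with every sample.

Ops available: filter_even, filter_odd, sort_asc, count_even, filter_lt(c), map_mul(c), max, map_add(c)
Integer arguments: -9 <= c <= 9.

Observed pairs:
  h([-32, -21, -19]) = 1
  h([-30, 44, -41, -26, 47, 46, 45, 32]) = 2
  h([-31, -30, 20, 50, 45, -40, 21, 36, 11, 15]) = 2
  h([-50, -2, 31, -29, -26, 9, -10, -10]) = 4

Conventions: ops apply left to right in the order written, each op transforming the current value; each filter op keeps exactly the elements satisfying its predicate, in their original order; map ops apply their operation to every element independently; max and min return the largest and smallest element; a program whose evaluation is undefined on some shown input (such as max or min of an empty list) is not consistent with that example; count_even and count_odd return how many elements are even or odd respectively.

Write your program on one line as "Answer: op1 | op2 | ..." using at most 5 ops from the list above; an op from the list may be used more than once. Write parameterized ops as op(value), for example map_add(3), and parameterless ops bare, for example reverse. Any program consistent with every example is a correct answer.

map_add(4) | filter_lt(5) | filter_lt(2) | count_even

Check, running the answer program on each example:
  [-32, -21, -19] -> [-28, -17, -15] -> [-28, -17, -15] -> [-28, -17, -15] -> 1
  [-30, 44, -41, -26, 47, 46, 45, 32] -> [-26, 48, -37, -22, 51, 50, 49, 36] -> [-26, -37, -22] -> [-26, -37, -22] -> 2
  [-31, -30, 20, 50, 45, -40, 21, 36, 11, 15] -> [-27, -26, 24, 54, 49, -36, 25, 40, 15, 19] -> [-27, -26, -36] -> [-27, -26, -36] -> 2
  [-50, -2, 31, -29, -26, 9, -10, -10] -> [-46, 2, 35, -25, -22, 13, -6, -6] -> [-46, 2, -25, -22, -6, -6] -> [-46, -25, -22, -6, -6] -> 4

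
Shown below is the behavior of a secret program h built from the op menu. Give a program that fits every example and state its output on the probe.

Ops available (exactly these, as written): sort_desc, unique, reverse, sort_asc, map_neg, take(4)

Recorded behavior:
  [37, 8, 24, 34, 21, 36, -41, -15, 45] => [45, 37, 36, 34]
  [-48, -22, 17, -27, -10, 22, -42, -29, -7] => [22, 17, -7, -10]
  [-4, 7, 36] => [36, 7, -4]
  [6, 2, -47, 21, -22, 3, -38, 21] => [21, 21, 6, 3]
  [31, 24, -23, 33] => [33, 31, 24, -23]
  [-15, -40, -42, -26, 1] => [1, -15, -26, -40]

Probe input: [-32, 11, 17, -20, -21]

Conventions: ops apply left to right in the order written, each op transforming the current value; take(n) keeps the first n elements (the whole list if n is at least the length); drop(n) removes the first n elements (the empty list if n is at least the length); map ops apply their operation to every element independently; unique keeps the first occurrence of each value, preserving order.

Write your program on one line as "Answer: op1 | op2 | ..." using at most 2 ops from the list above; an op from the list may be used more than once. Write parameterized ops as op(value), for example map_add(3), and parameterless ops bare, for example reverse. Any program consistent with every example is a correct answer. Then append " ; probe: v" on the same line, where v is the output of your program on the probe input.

sort_desc | take(4) ; probe: [17, 11, -20, -21]

Check, running the answer program on each example:
  [37, 8, 24, 34, 21, 36, -41, -15, 45] -> [45, 37, 36, 34, 24, 21, 8, -15, -41] -> [45, 37, 36, 34]
  [-48, -22, 17, -27, -10, 22, -42, -29, -7] -> [22, 17, -7, -10, -22, -27, -29, -42, -48] -> [22, 17, -7, -10]
  [-4, 7, 36] -> [36, 7, -4] -> [36, 7, -4]
  [6, 2, -47, 21, -22, 3, -38, 21] -> [21, 21, 6, 3, 2, -22, -38, -47] -> [21, 21, 6, 3]
  [31, 24, -23, 33] -> [33, 31, 24, -23] -> [33, 31, 24, -23]
  [-15, -40, -42, -26, 1] -> [1, -15, -26, -40, -42] -> [1, -15, -26, -40]
  probe: [-32, 11, 17, -20, -21] -> [17, 11, -20, -21, -32] -> [17, 11, -20, -21]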